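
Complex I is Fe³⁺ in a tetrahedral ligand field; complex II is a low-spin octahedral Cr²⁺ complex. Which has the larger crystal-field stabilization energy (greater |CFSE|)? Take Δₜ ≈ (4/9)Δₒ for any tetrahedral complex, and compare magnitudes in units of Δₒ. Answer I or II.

II

I: Fe³⁺: group 8, so d-count = 8 − 3 = 5; Tetrahedral splitting is small, so the complex is high-spin; e^2 t2^3, CFSE = 0.0Δₜ ≈ 0.00Δₒ.
II: Cr²⁺: group 6, so d-count = 6 − 2 = 4; t2g^4 e_g^0, CFSE = -1.6Δₒ.
So II has the larger |CFSE|.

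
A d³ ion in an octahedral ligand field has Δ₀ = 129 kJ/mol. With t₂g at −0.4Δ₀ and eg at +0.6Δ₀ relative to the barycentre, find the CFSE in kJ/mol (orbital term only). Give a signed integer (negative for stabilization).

For octahedral d³ the high- and low-spin configurations coincide.
The d³ electrons fill as t₂g³ eg⁰.
CFSE(orbital) = 3×(-0.4Δ₀) + 0×(0.6Δ₀) = -1.2Δ₀; with Δ₀ = 129 kJ/mol that is -155 kJ/mol.

-155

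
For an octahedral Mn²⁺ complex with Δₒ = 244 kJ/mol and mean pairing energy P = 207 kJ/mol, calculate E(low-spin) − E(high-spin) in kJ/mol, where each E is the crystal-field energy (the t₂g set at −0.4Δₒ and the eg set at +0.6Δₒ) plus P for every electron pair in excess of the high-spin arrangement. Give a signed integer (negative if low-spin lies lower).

-74

Group 7 minus oxidation state +2 gives a d⁵ configuration for Mn²⁺.
High-spin: t₂g³ eg², CFSE = 0.0Δₒ = 0 kJ/mol.
Low-spin t₂g⁵ eg⁰ gives -2.0Δₒ = -488 kJ/mol, but forming 2 extra pairs costs 2P = 414 kJ/mol, so E(LS) = -488 + 414 = -74 kJ/mol.
Thus E(LS) − E(HS) = -74 kJ/mol.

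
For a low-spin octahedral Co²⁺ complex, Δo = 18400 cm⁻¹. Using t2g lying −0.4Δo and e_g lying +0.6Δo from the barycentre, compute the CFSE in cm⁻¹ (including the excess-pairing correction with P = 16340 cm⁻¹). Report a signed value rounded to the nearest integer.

-16780

Co²⁺: group 9, so d-count = 9 − 2 = 7.
Electron filling gives t2g^6 e_g^1.
Orbital CFSE = 6(-0.4) + 1(0.6) = -1.8Δo = -1.8 × 18400 = -33120 cm⁻¹.
Pairing penalty: 3 pairs vs 2 in the high-spin reference → 1 extra × P = 16340 cm⁻¹.
Combining: -33120 + 16340 = -16780 cm⁻¹.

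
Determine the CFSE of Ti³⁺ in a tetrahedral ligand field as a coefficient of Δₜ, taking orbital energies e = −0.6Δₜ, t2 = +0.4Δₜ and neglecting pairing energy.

Ti is in group 4, so Ti³⁺ is d¹ (4 − 3 = 1).
Tetrahedral splitting is small, so the complex is high-spin.
Configuration: e^1 t2^0.
CFSE = 1(-0.6Δₜ) + 0(0.4Δₜ) = -0.6Δₜ + 0.0Δₜ = -0.6Δₜ.

-0.6 Δₜ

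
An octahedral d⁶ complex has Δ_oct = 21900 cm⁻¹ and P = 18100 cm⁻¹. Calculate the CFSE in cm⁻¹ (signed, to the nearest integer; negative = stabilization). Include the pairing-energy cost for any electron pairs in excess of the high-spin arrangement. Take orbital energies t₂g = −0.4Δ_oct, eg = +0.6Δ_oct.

Here Δ_oct > P (21900 > 18100), so the low-spin state is favoured.
Configuration: t₂g⁶ eg⁰.
Orbital CFSE = -2.4Δ_oct = -2.4 × 21900 = -52560 cm⁻¹.
Excess pairs vs high-spin: 3 − 1 = 2; pairing cost = +36200 cm⁻¹.
Net CFSE = -52560 + 36200 = -16360 cm⁻¹.

-16360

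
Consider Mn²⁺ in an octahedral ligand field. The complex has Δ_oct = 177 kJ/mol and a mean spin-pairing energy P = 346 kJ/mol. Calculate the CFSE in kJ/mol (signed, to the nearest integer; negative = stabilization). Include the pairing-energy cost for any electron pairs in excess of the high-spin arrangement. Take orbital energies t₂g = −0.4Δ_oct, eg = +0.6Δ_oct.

Mn sits in group 7; removing 2 electrons leaves Mn²⁺ with 7 − 2 = 5 d electrons.
Δ_oct < P, so pairing is avoided: the ground state is high-spin.
Configuration: t₂g³ eg².
Orbital CFSE = 0.0Δ_oct = 0.0 × 177 = 0 kJ/mol.
High-spin has no excess pairs, so no pairing correction applies.

0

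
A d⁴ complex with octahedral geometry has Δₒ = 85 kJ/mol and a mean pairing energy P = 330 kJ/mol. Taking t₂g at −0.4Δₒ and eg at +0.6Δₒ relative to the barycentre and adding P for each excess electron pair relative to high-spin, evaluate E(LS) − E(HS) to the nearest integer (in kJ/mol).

245

In the high-spin limit (t₂g³ eg¹) the orbital term is -0.6Δₒ = -51 kJ/mol, with no excess pairing.
Low-spin t₂g⁴ eg⁰ gives -1.6Δₒ = -136 kJ/mol, but forming 1 extra pair costs 1P = 330 kJ/mol, so E(LS) = -136 + 330 = 194 kJ/mol.
E(LS) − E(HS) = 194 − (-51) = 245 kJ/mol.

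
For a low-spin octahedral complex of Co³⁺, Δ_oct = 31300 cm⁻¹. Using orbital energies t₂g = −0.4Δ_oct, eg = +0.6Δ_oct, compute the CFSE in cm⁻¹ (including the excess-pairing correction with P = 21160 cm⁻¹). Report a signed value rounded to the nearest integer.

Group 9 minus oxidation state +3 gives a d⁶ configuration for Co³⁺.
Configuration: t₂g⁶ eg⁰.
Orbital CFSE = 6(-0.4) + 0(0.6) = -2.4Δ_oct = -2.4 × 31300 = -75120 cm⁻¹.
Pairing penalty: 3 pairs vs 1 in the high-spin reference → 2 extra × P = 42320 cm⁻¹.
Combining: -75120 + 42320 = -32800 cm⁻¹.

-32800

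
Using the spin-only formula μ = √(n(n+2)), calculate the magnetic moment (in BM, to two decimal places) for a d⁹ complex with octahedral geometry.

1.73 BM

Configuration: t₂g⁶ eg³ → 1 unpaired electron.
μ(spin-only) = √[1(1+2)] = √3 ≈ 1.73 BM.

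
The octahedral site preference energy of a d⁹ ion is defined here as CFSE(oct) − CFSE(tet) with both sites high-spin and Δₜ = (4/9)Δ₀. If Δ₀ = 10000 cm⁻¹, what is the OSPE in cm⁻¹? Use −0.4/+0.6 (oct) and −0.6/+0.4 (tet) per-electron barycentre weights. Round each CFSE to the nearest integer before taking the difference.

In an octahedral site d⁹ (HS) is t2g^6 e_g^3, giving CFSE(oct) = -0.6Δ₀ = -6000 cm⁻¹.
In a tetrahedral site the filling is e^4 t2^5: CFSE(tet) = -0.4Δₜ = -0.4 × (4/9)(10000) = -1778 cm⁻¹.
Subtracting, OSPE = -6000 − (-1778) = -4222 cm⁻¹.

-4222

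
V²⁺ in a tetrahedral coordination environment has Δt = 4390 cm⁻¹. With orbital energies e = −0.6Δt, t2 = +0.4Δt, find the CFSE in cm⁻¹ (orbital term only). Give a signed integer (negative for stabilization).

V sits in group 5; removing 2 electrons leaves V²⁺ with 5 − 2 = 3 d electrons.
Tetrahedral splitting is small, so the complex is high-spin.
Electron filling gives e^2 t2^1.
CFSE(orbital) = 2×(-0.6Δt) + 1×(0.4Δt) = -0.8Δt; with Δt = 4390 cm⁻¹ that is -3512 cm⁻¹.

-3512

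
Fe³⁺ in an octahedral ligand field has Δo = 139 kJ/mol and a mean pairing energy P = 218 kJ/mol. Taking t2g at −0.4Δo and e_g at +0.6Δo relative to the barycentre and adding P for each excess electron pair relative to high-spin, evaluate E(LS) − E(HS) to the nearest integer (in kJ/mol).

Fe is in group 8, so Fe³⁺ is d⁵ (8 − 3 = 5).
High-spin: t2g^3 e_g^2, CFSE = 0.0Δo = 0 kJ/mol.
For low-spin the configuration is t2g^5 e_g^0: orbital energy -2.0 × 139 = -278 kJ/mol, and 2 additional pairs relative to high-spin add 436 kJ/mol, giving 158 kJ/mol.
The difference is 158 − (0) = 158 kJ/mol, so high-spin lies lower.

158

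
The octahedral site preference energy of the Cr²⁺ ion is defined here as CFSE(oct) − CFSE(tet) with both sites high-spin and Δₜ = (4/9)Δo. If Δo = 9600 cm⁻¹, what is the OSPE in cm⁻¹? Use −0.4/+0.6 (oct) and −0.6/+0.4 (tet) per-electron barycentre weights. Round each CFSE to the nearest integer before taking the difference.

-4053

Cr sits in group 6; removing 2 electrons leaves Cr²⁺ with 6 − 2 = 4 d electrons.
Octahedral high-spin t₂g³ eg¹: CFSE = -0.6 × 9600 = -5760 cm⁻¹.
Tetrahedral: e² t₂², CFSE = 2(−0.6) + 2(+0.4) = -0.4Δₜ = -0.4 × (4/9) × 9600 = -1707 cm⁻¹.
OSPE = CFSE(oct) − CFSE(tet) = -5760 − (-1707) = -4053 cm⁻¹.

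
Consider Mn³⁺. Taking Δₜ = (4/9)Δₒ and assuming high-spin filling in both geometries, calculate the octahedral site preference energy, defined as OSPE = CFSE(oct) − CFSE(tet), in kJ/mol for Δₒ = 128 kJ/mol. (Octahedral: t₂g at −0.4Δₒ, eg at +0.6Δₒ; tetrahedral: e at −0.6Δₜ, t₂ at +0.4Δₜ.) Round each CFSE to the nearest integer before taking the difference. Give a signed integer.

Mn is in group 7, so Mn³⁺ is d⁴ (7 − 3 = 4).
In an octahedral site d⁴ (HS) is t₂g³ eg¹, giving CFSE(oct) = -0.6Δₒ = -77 kJ/mol.
Tetrahedral e² t₂² gives -0.4Δₜ = -0.4 × (4/9) × 128 = -23 kJ/mol.
OSPE = -77 − (-23) = -54 kJ/mol.

-54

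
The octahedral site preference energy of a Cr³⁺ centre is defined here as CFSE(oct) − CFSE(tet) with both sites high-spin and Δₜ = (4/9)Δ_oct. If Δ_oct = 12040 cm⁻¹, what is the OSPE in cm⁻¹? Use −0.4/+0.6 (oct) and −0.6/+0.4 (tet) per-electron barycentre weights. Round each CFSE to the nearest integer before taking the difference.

-10167

Group 6 minus oxidation state +3 gives a d³ configuration for Cr³⁺.
In an octahedral site d³ (HS) is t₂g³ eg⁰, giving CFSE(oct) = -1.2Δ_oct = -14448 cm⁻¹.
Tetrahedral e² t₂¹ gives -0.8Δₜ = -0.8 × (4/9) × 12040 = -4281 cm⁻¹.
OSPE = -14448 − (-4281) = -10167 cm⁻¹.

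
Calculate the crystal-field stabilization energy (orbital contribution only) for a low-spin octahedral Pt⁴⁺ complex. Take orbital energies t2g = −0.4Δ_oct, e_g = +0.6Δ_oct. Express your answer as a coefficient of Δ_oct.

Pt⁴⁺: group 10, so d-count = 10 − 4 = 6.
Configuration: t2g^6 e_g^0.
CFSE = 6(-0.4Δ_oct) + 0(0.6Δ_oct) = -2.4Δ_oct + 0.0Δ_oct = -2.4Δ_oct.

-2.4 Δ_oct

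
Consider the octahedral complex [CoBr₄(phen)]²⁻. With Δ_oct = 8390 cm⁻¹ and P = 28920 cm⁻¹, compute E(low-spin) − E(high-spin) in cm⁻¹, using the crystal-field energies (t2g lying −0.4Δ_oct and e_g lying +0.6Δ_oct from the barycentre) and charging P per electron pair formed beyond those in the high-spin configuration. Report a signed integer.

20530

Ligand charges: 4×(-1) from Br⁻ and 1×(+0) from phen sum to -4; with overall charge -2, Co is +2.
Co²⁺: group 9, so d-count = 9 − 2 = 7.
High-spin: t2g^5 e_g^2, CFSE = -0.8Δ_oct = -6712 cm⁻¹.
For low-spin the configuration is t2g^6 e_g^1: orbital energy -1.8 × 8390 = -15102 cm⁻¹, and 1 additional pair relative to high-spin adds 28920 cm⁻¹, giving 13818 cm⁻¹.
Thus E(LS) − E(HS) = 20530 cm⁻¹.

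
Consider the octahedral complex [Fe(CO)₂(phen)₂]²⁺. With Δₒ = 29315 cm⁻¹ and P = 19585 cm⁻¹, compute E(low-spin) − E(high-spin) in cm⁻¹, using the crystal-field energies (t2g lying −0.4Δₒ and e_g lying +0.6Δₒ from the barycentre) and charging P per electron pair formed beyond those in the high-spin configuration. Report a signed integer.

Ligand charges: 2×(+0) from CO and 2×(+0) from phen sum to +0; with overall charge +2, Fe is +2.
Fe sits in group 8; removing 2 electrons leaves Fe²⁺ with 8 − 2 = 6 d electrons.
High-spin: t2g^4 e_g^2, CFSE = -0.4Δₒ = -11726 cm⁻¹.
Low-spin t2g^6 e_g^0 gives -2.4Δₒ = -70356 cm⁻¹, but forming 2 extra pairs costs 2P = 39170 cm⁻¹, so E(LS) = -70356 + 39170 = -31186 cm⁻¹.
Thus E(LS) − E(HS) = -19460 cm⁻¹.

-19460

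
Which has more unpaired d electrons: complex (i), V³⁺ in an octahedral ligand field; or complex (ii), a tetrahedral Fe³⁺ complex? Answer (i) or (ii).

(i): Group 5 minus oxidation state +3 gives a d² configuration for V³⁺; t2g^2 e_g^0 → 2 unpaired.
(ii): Fe sits in group 8; removing 3 electrons leaves Fe³⁺ with 8 − 3 = 5 d electrons; With tetrahedral geometry the complex is necessarily high-spin; e² t₂³ → 5 unpaired.
So (ii) has more unpaired electrons.

(ii)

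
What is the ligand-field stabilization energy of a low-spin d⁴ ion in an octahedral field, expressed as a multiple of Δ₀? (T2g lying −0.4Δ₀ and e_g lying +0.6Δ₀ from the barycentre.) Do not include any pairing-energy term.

Configuration: t2g^4 e_g^0.
CFSE = 4(-0.4Δ₀) + 0(0.6Δ₀) = -1.6Δ₀ + 0.0Δ₀ = -1.6Δ₀.

-1.6 Δ₀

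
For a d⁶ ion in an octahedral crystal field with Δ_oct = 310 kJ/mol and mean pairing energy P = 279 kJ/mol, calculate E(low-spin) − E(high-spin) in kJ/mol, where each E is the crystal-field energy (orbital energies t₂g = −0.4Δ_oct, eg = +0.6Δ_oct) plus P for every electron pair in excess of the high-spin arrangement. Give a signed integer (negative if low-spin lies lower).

-62

High-spin: t₂g⁴ eg², CFSE = -0.4Δ_oct = -124 kJ/mol.
Low-spin: t₂g⁶ eg⁰, orbital CFSE = -2.4Δ_oct = -744 kJ/mol; plus 2 excess pairs × P = +558 kJ/mol; total -186 kJ/mol.
The difference is -186 − (-124) = -62 kJ/mol, so low-spin lies lower.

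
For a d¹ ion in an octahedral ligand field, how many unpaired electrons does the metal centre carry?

For octahedral d¹ the high- and low-spin configurations coincide.
Configuration: t₂g¹ eg⁰, giving 1 unpaired electron.

1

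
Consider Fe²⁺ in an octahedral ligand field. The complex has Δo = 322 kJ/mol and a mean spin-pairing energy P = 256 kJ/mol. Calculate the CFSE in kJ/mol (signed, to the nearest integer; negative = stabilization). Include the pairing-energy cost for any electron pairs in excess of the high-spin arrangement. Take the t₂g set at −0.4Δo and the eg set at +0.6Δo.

Fe sits in group 8; removing 2 electrons leaves Fe²⁺ with 8 − 2 = 6 d electrons.
With Δo > P the complex is low-spin.
That gives t₂g⁶ eg⁰.
Orbital CFSE = -2.4Δo = -2.4 × 322 = -773 kJ/mol.
Excess pairs vs high-spin: 3 − 1 = 2; pairing cost = +512 kJ/mol.
Net CFSE = -773 + 512 = -261 kJ/mol.

-261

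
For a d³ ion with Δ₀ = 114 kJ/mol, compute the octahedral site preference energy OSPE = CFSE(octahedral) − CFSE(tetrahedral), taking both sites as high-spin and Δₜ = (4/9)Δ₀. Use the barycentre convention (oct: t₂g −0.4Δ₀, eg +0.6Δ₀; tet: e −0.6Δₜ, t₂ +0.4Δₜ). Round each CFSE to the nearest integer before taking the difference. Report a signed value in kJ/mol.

Octahedral high-spin t2g^3 e_g^0: CFSE = -1.2 × 114 = -137 kJ/mol.
In a tetrahedral site the filling is e^2 t2^1: CFSE(tet) = -0.8Δₜ = -0.8 × (4/9)(114) = -41 kJ/mol.
Subtracting, OSPE = -137 − (-41) = -96 kJ/mol.

-96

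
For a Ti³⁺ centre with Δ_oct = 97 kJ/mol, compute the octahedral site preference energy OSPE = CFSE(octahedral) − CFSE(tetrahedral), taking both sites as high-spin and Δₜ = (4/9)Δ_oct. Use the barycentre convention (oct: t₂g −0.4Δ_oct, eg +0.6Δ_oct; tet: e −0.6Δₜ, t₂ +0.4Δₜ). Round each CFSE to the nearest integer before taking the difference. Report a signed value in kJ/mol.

-13

Ti is in group 4, so Ti³⁺ is d¹ (4 − 3 = 1).
Octahedral (high-spin): t₂g¹ eg⁰, CFSE = 1(−0.4) + 0(+0.6) = -0.4Δ_oct = -0.4 × 97 = -39 kJ/mol.
In a tetrahedral site the filling is e¹ t₂⁰: CFSE(tet) = -0.6Δₜ = -0.6 × (4/9)(97) = -26 kJ/mol.
Subtracting, OSPE = -39 − (-26) = -13 kJ/mol.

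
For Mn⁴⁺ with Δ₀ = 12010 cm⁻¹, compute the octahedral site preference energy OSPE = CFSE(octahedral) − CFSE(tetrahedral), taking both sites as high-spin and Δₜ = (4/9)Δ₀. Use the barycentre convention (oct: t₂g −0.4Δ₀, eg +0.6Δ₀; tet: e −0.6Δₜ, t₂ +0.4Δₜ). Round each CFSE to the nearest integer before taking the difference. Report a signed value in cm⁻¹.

-10142

Group 7 minus oxidation state +4 gives a d³ configuration for Mn⁴⁺.
Octahedral (high-spin): t₂g³ eg⁰, CFSE = 3(−0.4) + 0(+0.6) = -1.2Δ₀ = -1.2 × 12010 = -14412 cm⁻¹.
In a tetrahedral site the filling is e² t₂¹: CFSE(tet) = -0.8Δₜ = -0.8 × (4/9)(12010) = -4270 cm⁻¹.
Subtracting, OSPE = -14412 − (-4270) = -10142 cm⁻¹.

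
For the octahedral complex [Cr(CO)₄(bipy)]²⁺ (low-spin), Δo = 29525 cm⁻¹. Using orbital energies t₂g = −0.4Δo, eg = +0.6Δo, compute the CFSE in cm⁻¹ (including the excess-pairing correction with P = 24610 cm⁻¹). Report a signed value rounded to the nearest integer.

-22630

Ligand charges: 4×(+0) from CO and 1×(+0) from bipy sum to +0; with overall charge +2, Cr is +2.
Cr sits in group 6; removing 2 electrons leaves Cr²⁺ with 6 − 2 = 4 d electrons.
The d⁴ electrons fill as t₂g⁴ eg⁰.
CFSE(orbital) = 4×(-0.4Δo) + 0×(0.6Δo) = -1.6Δo; with Δo = 29525 cm⁻¹ that is -47240 cm⁻¹.
Relative to high-spin t₂g³ eg¹ (0 paired), the low-spin configuration has 1 additional pair, contributing +1 × 24610 = +24610 cm⁻¹.
Combining: -47240 + 24610 = -22630 cm⁻¹.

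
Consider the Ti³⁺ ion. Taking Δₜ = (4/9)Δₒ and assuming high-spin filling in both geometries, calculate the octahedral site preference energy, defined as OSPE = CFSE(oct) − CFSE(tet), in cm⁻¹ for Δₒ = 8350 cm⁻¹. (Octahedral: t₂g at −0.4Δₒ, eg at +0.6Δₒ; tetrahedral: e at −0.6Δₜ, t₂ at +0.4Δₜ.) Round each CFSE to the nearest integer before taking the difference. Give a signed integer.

-1113

Ti sits in group 4; removing 3 electrons leaves Ti³⁺ with 4 − 3 = 1 d electrons.
In an octahedral site d¹ (HS) is t₂g¹ eg⁰, giving CFSE(oct) = -0.4Δₒ = -3340 cm⁻¹.
Tetrahedral: e¹ t₂⁰, CFSE = 1(−0.6) + 0(+0.4) = -0.6Δₜ = -0.6 × (4/9) × 8350 = -2227 cm⁻¹.
OSPE = CFSE(oct) − CFSE(tet) = -3340 − (-2227) = -1113 cm⁻¹.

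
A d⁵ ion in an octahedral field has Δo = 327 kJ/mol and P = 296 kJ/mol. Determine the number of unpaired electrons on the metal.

With Δo > P the complex is low-spin.
That gives t₂g⁵ eg⁰.
Unpaired electrons: 1.

1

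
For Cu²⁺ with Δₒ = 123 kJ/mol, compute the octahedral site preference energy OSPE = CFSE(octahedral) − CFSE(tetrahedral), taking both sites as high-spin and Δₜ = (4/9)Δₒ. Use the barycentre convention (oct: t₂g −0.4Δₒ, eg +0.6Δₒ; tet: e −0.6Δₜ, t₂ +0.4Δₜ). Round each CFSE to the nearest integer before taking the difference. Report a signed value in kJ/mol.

-52

Cu sits in group 11; removing 2 electrons leaves Cu²⁺ with 11 − 2 = 9 d electrons.
Octahedral high-spin t₂g⁶ eg³: CFSE = -0.6 × 123 = -74 kJ/mol.
Tetrahedral: e⁴ t₂⁵, CFSE = 4(−0.6) + 5(+0.4) = -0.4Δₜ = -0.4 × (4/9) × 123 = -22 kJ/mol.
OSPE = -74 − (-22) = -52 kJ/mol.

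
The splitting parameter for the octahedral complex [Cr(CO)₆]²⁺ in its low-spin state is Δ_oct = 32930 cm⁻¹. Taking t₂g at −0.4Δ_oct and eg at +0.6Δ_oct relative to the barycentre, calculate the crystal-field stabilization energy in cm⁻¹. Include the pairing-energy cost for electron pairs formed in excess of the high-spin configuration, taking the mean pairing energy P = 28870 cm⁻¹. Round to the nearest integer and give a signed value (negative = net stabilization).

-23818

CO is neutral, so the +2 overall charge sits on Cr: oxidation state +2.
Group 6 minus oxidation state +2 gives a d⁴ configuration for Cr²⁺.
Configuration: t₂g⁴ eg⁰.
The orbital stabilization is -1.6Δ_oct = -1.6 × 32930 = -52688 cm⁻¹.
Relative to high-spin t₂g³ eg¹ (0 paired), the low-spin configuration has 1 additional pair, contributing +1 × 28870 = +28870 cm⁻¹.
Combining: -52688 + 28870 = -23818 cm⁻¹.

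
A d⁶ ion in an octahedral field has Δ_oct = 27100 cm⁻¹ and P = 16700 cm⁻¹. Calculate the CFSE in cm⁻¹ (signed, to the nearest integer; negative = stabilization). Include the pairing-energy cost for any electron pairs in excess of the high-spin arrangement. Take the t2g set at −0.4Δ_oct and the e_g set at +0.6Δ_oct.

Δ_oct > P, so pairing is preferred: the ground state is low-spin.
Configuration: t2g^6 e_g^0.
Orbital CFSE = -2.4Δ_oct = -2.4 × 27100 = -65040 cm⁻¹.
Excess pairs vs high-spin: 3 − 1 = 2; pairing cost = +33400 cm⁻¹.
Net CFSE = -65040 + 33400 = -31640 cm⁻¹.

-31640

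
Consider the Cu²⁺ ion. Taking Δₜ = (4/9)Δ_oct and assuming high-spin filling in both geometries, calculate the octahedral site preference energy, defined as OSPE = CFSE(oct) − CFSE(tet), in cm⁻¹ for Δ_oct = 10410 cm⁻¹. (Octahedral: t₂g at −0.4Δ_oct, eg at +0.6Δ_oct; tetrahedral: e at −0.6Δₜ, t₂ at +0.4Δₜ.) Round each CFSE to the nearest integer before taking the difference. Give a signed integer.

Cu²⁺: group 11, so d-count = 11 − 2 = 9.
Octahedral high-spin t2g^6 e_g^3: CFSE = -0.6 × 10410 = -6246 cm⁻¹.
Tetrahedral e^4 t2^5 gives -0.4Δₜ = -0.4 × (4/9) × 10410 = -1851 cm⁻¹.
Subtracting, OSPE = -6246 − (-1851) = -4395 cm⁻¹.

-4395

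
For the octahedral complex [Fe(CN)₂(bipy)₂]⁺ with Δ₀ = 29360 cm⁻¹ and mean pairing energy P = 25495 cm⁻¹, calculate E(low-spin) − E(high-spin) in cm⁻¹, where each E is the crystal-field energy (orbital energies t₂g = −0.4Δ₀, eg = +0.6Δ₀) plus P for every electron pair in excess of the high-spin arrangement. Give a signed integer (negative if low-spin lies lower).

-7730

Ligand charges: 2×(-1) from CN⁻ and 2×(+0) from bipy sum to -2; with overall charge +1, Fe is +3.
Fe is in group 8, so Fe³⁺ is d⁵ (8 − 3 = 5).
High-spin: t₂g³ eg², CFSE = 0.0Δ₀ = 0 cm⁻¹.
For low-spin the configuration is t₂g⁵ eg⁰: orbital energy -2.0 × 29360 = -58720 cm⁻¹, and 2 additional pairs relative to high-spin add 50990 cm⁻¹, giving -7730 cm⁻¹.
Thus E(LS) − E(HS) = -7730 cm⁻¹.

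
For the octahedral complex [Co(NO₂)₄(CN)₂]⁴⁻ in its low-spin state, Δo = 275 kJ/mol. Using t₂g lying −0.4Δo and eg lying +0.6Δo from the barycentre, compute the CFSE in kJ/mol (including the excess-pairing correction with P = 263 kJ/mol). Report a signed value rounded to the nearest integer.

-232

Ligand charges: 4×(-1) from NO₂⁻ and 2×(-1) from CN⁻ sum to -6; with overall charge -4, Co is +2.
Co sits in group 9; removing 2 electrons leaves Co²⁺ with 9 − 2 = 7 d electrons.
Electron filling gives t₂g⁶ eg¹.
CFSE(orbital) = 6×(-0.4Δo) + 1×(0.6Δo) = -1.8Δo; with Δo = 275 kJ/mol that is -495 kJ/mol.
Relative to high-spin t₂g⁵ eg² (2 paired), the low-spin configuration has 1 additional pair, contributing +1 × 263 = +263 kJ/mol.
Combining: -495 + 263 = -232 kJ/mol.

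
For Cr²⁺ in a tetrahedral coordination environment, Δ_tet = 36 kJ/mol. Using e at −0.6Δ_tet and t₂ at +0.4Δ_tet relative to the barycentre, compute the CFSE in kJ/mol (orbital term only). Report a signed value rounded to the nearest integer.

Group 6 minus oxidation state +2 gives a d⁴ configuration for Cr²⁺.
Tetrahedral splitting is small, so the complex is high-spin.
The d⁴ electrons fill as e² t₂².
The orbital stabilization is -0.4Δ_tet = -0.4 × 36 = -14 kJ/mol.

-14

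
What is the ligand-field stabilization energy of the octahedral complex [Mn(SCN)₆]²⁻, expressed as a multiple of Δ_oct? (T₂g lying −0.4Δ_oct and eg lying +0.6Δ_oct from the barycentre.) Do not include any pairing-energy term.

-1.2 Δ_oct

Each SCN⁻ contributes -1; 6 × (-1) = -6. With overall charge -2, Mn is in the +4 oxidation state.
Mn⁴⁺: group 7, so d-count = 7 − 4 = 3.
Configuration: t₂g³ eg⁰.
CFSE = 3(-0.4Δ_oct) + 0(0.6Δ_oct) = -1.2Δ_oct + 0.0Δ_oct = -1.2Δ_oct.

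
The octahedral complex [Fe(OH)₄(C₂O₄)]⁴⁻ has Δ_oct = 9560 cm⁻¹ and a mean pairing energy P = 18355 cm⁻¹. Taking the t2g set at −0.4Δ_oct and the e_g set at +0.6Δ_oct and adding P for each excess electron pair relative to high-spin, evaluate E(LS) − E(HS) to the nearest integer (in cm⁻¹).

17590

Ligand charges: 4×(-1) from OH⁻ and 1×(-2) from C₂O₄²⁻ sum to -6; with overall charge -4, Fe is +2.
Group 8 minus oxidation state +2 gives a d⁶ configuration for Fe²⁺.
In the high-spin limit (t2g^4 e_g^2) the orbital term is -0.4Δ_oct = -3824 cm⁻¹, with no excess pairing.
For low-spin the configuration is t2g^6 e_g^0: orbital energy -2.4 × 9560 = -22944 cm⁻¹, and 2 additional pairs relative to high-spin add 36710 cm⁻¹, giving 13766 cm⁻¹.
Thus E(LS) − E(HS) = 17590 cm⁻¹.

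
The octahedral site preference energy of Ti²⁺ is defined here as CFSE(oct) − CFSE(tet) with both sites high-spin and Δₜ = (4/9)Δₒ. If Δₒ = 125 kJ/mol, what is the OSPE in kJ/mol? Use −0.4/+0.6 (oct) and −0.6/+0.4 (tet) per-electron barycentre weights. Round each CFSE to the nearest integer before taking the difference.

Ti²⁺: group 4, so d-count = 4 − 2 = 2.
Octahedral high-spin t2g^2 e_g^0: CFSE = -0.8 × 125 = -100 kJ/mol.
Tetrahedral e^2 t2^0 gives -1.2Δₜ = -1.2 × (4/9) × 125 = -67 kJ/mol.
Subtracting, OSPE = -100 − (-67) = -33 kJ/mol.

-33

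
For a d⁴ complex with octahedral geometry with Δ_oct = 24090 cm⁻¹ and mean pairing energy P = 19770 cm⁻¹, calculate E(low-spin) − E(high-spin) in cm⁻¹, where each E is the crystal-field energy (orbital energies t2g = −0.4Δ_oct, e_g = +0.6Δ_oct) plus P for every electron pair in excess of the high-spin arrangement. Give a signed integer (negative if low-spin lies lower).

High-spin: t2g^3 e_g^1, CFSE = -0.6Δ_oct = -14454 cm⁻¹.
Low-spin: t2g^4 e_g^0, orbital CFSE = -1.6Δ_oct = -38544 cm⁻¹; plus 1 excess pair × P = +19770 cm⁻¹; total -18774 cm⁻¹.
Thus E(LS) − E(HS) = -4320 cm⁻¹.

-4320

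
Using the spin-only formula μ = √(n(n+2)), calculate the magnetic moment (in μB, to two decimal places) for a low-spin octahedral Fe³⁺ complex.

1.73 μB

Group 8 minus oxidation state +3 gives a d⁵ configuration for Fe³⁺.
Configuration: t2g^5 e_g^0 → 1 unpaired electron.
μ(spin-only) = √[1(1+2)] = √3 ≈ 1.73 μB.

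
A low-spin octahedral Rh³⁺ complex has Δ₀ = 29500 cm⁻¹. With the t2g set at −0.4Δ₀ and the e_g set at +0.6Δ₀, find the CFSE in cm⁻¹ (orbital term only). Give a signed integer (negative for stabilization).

Rh³⁺: group 9, so d-count = 9 − 3 = 6.
The d⁶ electrons fill as t2g^6 e_g^0.
Orbital CFSE = 6(-0.4) + 0(0.6) = -2.4Δ₀ = -2.4 × 29500 = -70800 cm⁻¹.

-70800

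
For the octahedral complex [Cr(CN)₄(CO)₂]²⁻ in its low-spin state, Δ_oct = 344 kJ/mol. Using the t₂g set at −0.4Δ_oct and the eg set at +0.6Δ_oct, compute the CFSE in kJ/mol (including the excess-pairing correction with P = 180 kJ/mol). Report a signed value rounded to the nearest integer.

Ligand charges: 4×(-1) from CN⁻ and 2×(+0) from CO sum to -4; with overall charge -2, Cr is +2.
Cr sits in group 6; removing 2 electrons leaves Cr²⁺ with 6 − 2 = 4 d electrons.
Electron filling gives t₂g⁴ eg⁰.
CFSE(orbital) = 4×(-0.4Δ_oct) + 0×(0.6Δ_oct) = -1.6Δ_oct; with Δ_oct = 344 kJ/mol that is -550 kJ/mol.
Relative to high-spin t₂g³ eg¹ (0 paired), the low-spin configuration has 1 additional pair, contributing +1 × 180 = +180 kJ/mol.
Net CFSE = -550 + 180 = -370 kJ/mol.

-370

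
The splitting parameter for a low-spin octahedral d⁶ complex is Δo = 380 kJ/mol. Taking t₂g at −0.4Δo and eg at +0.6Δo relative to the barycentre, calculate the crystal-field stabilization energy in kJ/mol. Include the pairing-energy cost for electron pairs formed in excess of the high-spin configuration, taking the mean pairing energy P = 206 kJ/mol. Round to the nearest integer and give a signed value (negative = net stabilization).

-500

Electron filling gives t₂g⁶ eg⁰.
CFSE(orbital) = 6×(-0.4Δo) + 0×(0.6Δo) = -2.4Δo; with Δo = 380 kJ/mol that is -912 kJ/mol.
High-spin d⁶ would be t₂g⁴ eg² with 1 pair; low-spin has 3, so 2 excess pairs cost +2P = +412 kJ/mol.
Net CFSE = -912 + 412 = -500 kJ/mol.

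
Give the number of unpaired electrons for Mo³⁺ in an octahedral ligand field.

Mo is in group 6, so Mo³⁺ is d³ (6 − 3 = 3).
Configuration: t₂g³ eg⁰, giving 3 unpaired electrons.

3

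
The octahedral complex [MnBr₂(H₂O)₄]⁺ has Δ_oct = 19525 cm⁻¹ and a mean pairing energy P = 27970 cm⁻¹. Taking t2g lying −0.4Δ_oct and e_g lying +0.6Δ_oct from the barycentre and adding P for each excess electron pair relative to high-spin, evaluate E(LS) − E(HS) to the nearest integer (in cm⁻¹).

8445

Ligand charges: 2×(-1) from Br⁻ and 4×(+0) from H₂O sum to -2; with overall charge +1, Mn is +3.
Group 7 minus oxidation state +3 gives a d⁴ configuration for Mn³⁺.
High-spin d⁴ fills as t2g^3 e_g^1 with CFSE 3(−0.4) + 1(+0.6) = -0.6Δ_oct = -11715 cm⁻¹.
Low-spin t2g^4 e_g^0 gives -1.6Δ_oct = -31240 cm⁻¹, but forming 1 extra pair costs 1P = 27970 cm⁻¹, so E(LS) = -31240 + 27970 = -3270 cm⁻¹.
E(LS) − E(HS) = -3270 − (-11715) = 8445 cm⁻¹.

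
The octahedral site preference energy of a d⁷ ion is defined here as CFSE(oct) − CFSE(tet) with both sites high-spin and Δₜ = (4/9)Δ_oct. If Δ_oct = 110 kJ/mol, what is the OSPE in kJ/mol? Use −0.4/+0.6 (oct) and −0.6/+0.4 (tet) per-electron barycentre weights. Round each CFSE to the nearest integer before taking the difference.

Octahedral (high-spin): t2g^5 e_g^2, CFSE = 5(−0.4) + 2(+0.6) = -0.8Δ_oct = -0.8 × 110 = -88 kJ/mol.
Tetrahedral e^4 t2^3 gives -1.2Δₜ = -1.2 × (4/9) × 110 = -59 kJ/mol.
OSPE = -88 − (-59) = -29 kJ/mol.

-29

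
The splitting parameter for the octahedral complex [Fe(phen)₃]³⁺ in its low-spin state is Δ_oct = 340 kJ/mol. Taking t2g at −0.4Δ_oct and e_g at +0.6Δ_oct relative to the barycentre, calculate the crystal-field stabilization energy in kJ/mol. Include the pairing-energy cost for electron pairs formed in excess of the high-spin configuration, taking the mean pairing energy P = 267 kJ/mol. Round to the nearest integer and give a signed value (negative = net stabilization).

phen is neutral, so the +3 overall charge sits on Fe: oxidation state +3.
Group 8 minus oxidation state +3 gives a d⁵ configuration for Fe³⁺.
Electron filling gives t2g^5 e_g^0.
CFSE(orbital) = 5×(-0.4Δ_oct) + 0×(0.6Δ_oct) = -2.0Δ_oct; with Δ_oct = 340 kJ/mol that is -680 kJ/mol.
High-spin d⁵ would be t2g^3 e_g^2 with 0 pairs; low-spin has 2, so 2 excess pairs cost +2P = +534 kJ/mol.
Combining: -680 + 534 = -146 kJ/mol.

-146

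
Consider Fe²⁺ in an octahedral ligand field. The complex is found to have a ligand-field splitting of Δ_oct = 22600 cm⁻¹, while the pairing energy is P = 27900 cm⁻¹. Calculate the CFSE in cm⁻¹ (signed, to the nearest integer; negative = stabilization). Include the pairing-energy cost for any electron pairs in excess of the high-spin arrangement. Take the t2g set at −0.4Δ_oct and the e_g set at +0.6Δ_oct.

-9040

Group 8 minus oxidation state +2 gives a d⁶ configuration for Fe²⁺.
Here Δ_oct < P (22600 < 27900), so the high-spin state is favoured.
Configuration: t2g^4 e_g^2.
Orbital CFSE = -0.4Δ_oct = -0.4 × 22600 = -9040 cm⁻¹.
High-spin has no excess pairs, so no pairing correction applies.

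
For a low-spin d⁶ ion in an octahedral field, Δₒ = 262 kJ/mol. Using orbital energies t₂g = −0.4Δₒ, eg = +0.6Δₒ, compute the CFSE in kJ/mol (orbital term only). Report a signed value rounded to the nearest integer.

The d⁶ electrons fill as t₂g⁶ eg⁰.
The orbital stabilization is -2.4Δₒ = -2.4 × 262 = -629 kJ/mol.

-629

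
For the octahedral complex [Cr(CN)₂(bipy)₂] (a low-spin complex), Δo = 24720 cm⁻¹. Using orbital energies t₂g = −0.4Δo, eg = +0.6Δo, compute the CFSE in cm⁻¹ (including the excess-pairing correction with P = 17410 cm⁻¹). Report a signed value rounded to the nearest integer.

-22142

Ligand charges: 2×(-1) from CN⁻ and 2×(+0) from bipy sum to -2; with overall charge +0, Cr is +2.
Cr sits in group 6; removing 2 electrons leaves Cr²⁺ with 6 − 2 = 4 d electrons.
Electron filling gives t₂g⁴ eg⁰.
Orbital CFSE = 4(-0.4) + 0(0.6) = -1.6Δo = -1.6 × 24720 = -39552 cm⁻¹.
Pairing penalty: 1 pair vs 0 in the high-spin reference → 1 extra × P = 17410 cm⁻¹.
Overall CFSE = -39552 + 17410 = -22142 cm⁻¹.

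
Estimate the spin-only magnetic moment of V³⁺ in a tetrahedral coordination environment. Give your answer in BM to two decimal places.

2.83 BM

V³⁺: group 5, so d-count = 5 − 3 = 2.
With tetrahedral geometry the complex is necessarily high-spin.
Configuration: e² t₂⁰ → 2 unpaired electrons.
μ(spin-only) = √[2(2+2)] = √8 ≈ 2.83 BM.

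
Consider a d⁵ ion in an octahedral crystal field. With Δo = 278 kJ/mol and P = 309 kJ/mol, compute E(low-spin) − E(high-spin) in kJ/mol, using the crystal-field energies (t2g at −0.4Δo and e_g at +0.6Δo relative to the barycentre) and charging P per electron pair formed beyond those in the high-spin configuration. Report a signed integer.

High-spin d⁵ fills as t2g^3 e_g^2 with CFSE 3(−0.4) + 2(+0.6) = 0.0Δo = 0 kJ/mol.
Low-spin t2g^5 e_g^0 gives -2.0Δo = -556 kJ/mol, but forming 2 extra pairs costs 2P = 618 kJ/mol, so E(LS) = -556 + 618 = 62 kJ/mol.
Thus E(LS) − E(HS) = 62 kJ/mol.

62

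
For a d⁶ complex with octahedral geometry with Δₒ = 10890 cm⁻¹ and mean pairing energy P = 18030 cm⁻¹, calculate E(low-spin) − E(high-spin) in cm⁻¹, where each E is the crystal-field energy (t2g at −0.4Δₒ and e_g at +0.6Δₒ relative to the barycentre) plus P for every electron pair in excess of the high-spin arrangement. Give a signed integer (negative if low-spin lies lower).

In the high-spin limit (t2g^4 e_g^2) the orbital term is -0.4Δₒ = -4356 cm⁻¹, with no excess pairing.
For low-spin the configuration is t2g^6 e_g^0: orbital energy -2.4 × 10890 = -26136 cm⁻¹, and 2 additional pairs relative to high-spin add 36060 cm⁻¹, giving 9924 cm⁻¹.
E(LS) − E(HS) = 9924 − (-4356) = 14280 cm⁻¹.

14280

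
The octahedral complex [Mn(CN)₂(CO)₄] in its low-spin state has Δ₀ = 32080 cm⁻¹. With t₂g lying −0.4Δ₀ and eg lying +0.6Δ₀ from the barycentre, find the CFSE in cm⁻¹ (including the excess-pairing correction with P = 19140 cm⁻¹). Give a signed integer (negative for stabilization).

Ligand charges: 2×(-1) from CN⁻ and 4×(+0) from CO sum to -2; with overall charge +0, Mn is +2.
Mn is in group 7, so Mn²⁺ is d⁵ (7 − 2 = 5).
The d⁵ electrons fill as t₂g⁵ eg⁰.
CFSE(orbital) = 5×(-0.4Δ₀) + 0×(0.6Δ₀) = -2.0Δ₀; with Δ₀ = 32080 cm⁻¹ that is -64160 cm⁻¹.
High-spin d⁵ would be t₂g³ eg² with 0 pairs; low-spin has 2, so 2 excess pairs cost +2P = +38280 cm⁻¹.
Combining: -64160 + 38280 = -25880 cm⁻¹.

-25880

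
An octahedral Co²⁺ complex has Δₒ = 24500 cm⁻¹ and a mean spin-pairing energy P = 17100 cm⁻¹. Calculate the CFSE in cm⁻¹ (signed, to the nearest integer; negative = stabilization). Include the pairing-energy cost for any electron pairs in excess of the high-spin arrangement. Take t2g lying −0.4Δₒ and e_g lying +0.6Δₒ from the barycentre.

Co²⁺: group 9, so d-count = 9 − 2 = 7.
Δₒ > P, so pairing is preferred: the ground state is low-spin.
Configuration: t2g^6 e_g^1.
Orbital CFSE = -1.8Δₒ = -1.8 × 24500 = -44100 cm⁻¹.
Excess pairs vs high-spin: 3 − 2 = 1; pairing cost = +17100 cm⁻¹.
Net CFSE = -44100 + 17100 = -27000 cm⁻¹.

-27000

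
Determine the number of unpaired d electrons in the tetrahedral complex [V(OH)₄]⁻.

2

Each OH⁻ contributes -1; 4 × (-1) = -4. With overall charge -1, V is in the +3 oxidation state.
V is in group 5, so V³⁺ is d² (5 − 3 = 2).
Tetrahedral splitting is small, so the complex is high-spin.
Configuration: e² t₂⁰, giving 2 unpaired electrons.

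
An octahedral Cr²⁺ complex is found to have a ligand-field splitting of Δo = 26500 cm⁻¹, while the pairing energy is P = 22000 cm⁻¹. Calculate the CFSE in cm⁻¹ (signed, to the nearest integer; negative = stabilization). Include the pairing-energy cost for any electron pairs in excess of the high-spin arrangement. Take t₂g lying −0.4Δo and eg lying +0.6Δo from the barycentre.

-20400

Group 6 minus oxidation state +2 gives a d⁴ configuration for Cr²⁺.
Δo > P, so pairing is preferred: the ground state is low-spin.
That gives t₂g⁴ eg⁰.
Orbital CFSE = -1.6Δo = -1.6 × 26500 = -42400 cm⁻¹.
Excess pairs vs high-spin: 1 − 0 = 1; pairing cost = +22000 cm⁻¹.
Net CFSE = -42400 + 22000 = -20400 cm⁻¹.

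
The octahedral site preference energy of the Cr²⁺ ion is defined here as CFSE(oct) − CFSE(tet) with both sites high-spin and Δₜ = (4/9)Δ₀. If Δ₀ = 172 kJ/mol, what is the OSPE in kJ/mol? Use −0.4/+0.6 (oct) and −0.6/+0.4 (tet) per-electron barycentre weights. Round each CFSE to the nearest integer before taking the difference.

-72

Cr sits in group 6; removing 2 electrons leaves Cr²⁺ with 6 − 2 = 4 d electrons.
Octahedral high-spin t2g^3 e_g^1: CFSE = -0.6 × 172 = -103 kJ/mol.
In a tetrahedral site the filling is e^2 t2^2: CFSE(tet) = -0.4Δₜ = -0.4 × (4/9)(172) = -31 kJ/mol.
OSPE = -103 − (-31) = -72 kJ/mol.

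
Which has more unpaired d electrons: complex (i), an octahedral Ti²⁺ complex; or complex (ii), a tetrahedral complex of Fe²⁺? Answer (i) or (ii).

(i): Ti is in group 4, so Ti²⁺ is d² (4 − 2 = 2); t₂g² eg⁰ → 2 unpaired.
(ii): Fe is in group 8, so Fe²⁺ is d⁶ (8 − 2 = 6); Tetrahedral fields are weak (Δₜ ≈ 4/9 Δₒ), so electrons fill high-spin; e^3 t2^3 → 4 unpaired.
So (ii) has more unpaired electrons.

(ii)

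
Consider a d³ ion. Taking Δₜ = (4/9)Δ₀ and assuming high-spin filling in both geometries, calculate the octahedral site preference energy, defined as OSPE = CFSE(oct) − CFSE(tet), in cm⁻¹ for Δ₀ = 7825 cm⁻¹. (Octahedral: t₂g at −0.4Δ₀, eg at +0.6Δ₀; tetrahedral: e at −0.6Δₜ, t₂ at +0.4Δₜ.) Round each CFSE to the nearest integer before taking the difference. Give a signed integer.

Octahedral (high-spin): t₂g³ eg⁰, CFSE = 3(−0.4) + 0(+0.6) = -1.2Δ₀ = -1.2 × 7825 = -9390 cm⁻¹.
Tetrahedral: e² t₂¹, CFSE = 2(−0.6) + 1(+0.4) = -0.8Δₜ = -0.8 × (4/9) × 7825 = -2782 cm⁻¹.
OSPE = -9390 − (-2782) = -6608 cm⁻¹.

-6608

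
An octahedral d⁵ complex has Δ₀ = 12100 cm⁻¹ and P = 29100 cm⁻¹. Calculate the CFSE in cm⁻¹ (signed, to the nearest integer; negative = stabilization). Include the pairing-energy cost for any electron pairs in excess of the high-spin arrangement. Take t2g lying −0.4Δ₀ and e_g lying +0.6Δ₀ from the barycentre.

Δ₀ < P, so pairing is avoided: the ground state is high-spin.
Filling d⁵ accordingly: t2g^3 e_g^2.
Orbital CFSE = 0.0Δ₀ = 0.0 × 12100 = 0 cm⁻¹.
High-spin has no excess pairs, so no pairing correction applies.

0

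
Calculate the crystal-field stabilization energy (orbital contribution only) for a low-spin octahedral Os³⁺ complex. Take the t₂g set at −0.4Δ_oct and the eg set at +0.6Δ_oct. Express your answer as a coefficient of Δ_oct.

-2.0 Δ_oct

Group 8 minus oxidation state +3 gives a d⁵ configuration for Os³⁺.
Configuration: t₂g⁵ eg⁰.
CFSE = 5(-0.4Δ_oct) + 0(0.6Δ_oct) = -2.0Δ_oct + 0.0Δ_oct = -2.0Δ_oct.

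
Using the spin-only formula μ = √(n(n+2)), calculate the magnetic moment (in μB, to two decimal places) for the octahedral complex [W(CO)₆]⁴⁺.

CO is neutral, so the +4 overall charge sits on W: oxidation state +4.
W⁴⁺: group 6, so d-count = 6 − 4 = 2.
For octahedral d² the high- and low-spin configurations coincide.
Configuration: t₂g² eg⁰ → 2 unpaired electrons.
μ(spin-only) = √[2(2+2)] = √8 ≈ 2.83 μB.

2.83 μB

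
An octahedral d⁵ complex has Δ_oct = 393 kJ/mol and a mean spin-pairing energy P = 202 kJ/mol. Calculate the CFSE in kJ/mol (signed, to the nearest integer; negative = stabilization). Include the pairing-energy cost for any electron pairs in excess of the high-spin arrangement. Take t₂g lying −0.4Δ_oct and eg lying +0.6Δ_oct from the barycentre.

-382

Δ_oct > P, so pairing is preferred: the ground state is low-spin.
That gives t₂g⁵ eg⁰.
Orbital CFSE = -2.0Δ_oct = -2.0 × 393 = -786 kJ/mol.
Excess pairs vs high-spin: 2 − 0 = 2; pairing cost = +404 kJ/mol.
Net CFSE = -786 + 404 = -382 kJ/mol.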